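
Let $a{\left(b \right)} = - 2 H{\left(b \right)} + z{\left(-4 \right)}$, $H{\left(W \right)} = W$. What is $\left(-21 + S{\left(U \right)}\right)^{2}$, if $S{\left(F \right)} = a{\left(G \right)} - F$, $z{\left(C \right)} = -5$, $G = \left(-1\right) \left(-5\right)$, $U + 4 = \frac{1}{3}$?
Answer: $\frac{9409}{9} \approx 1045.4$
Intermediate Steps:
$U = - \frac{11}{3}$ ($U = -4 + \frac{1}{3} = - \frac{11}{3} \approx -3.6667$)
$G = 5$
$a{\left(b \right)} = -5 - 2 b$ ($a{\left(b \right)} = - 2 b - 5 = -5 - 2 b$)
$S{\left(F \right)} = -15 - F$ ($S{\left(F \right)} = \left(-5 - 10\right) - F = -15 - F$)
$\left(-21 + S{\left(U \right)}\right)^{2} = \left(-21 - \frac{34}{3}\right)^{2} = \left(- \frac{97}{3}\right)^{2} = \frac{9409}{9}$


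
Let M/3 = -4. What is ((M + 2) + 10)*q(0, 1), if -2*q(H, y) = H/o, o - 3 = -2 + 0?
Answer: 0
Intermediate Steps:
M = -12 (M = 3*(-4) = -12)
o = 1 (o = 3 + (-2 + 0) = 3 - 2 = 1)
q(H, y) = -H/2 (q(H, y) = -H/(2*1) = -H/2)
((M + 2) + 10)*q(0, 1) = ((-12 + 2) + 10)*(-1/2*0) = (-10 + 10)*0 = 0*0 = 0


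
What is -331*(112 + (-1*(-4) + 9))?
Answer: -41375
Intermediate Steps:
-331*(112 + (-1*(-4) + 9)) = -331*(112 + (4 + 9)) = -331*(112 + 13) = -331*125 = -41375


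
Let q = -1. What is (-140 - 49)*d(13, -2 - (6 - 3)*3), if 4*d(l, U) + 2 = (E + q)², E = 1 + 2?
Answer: -189/2 ≈ -94.500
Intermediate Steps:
E = 3
d(l, U) = ½ (d(l, U) = -½ + (3 - 1)²/4 = -½ + (¼)*2² = -½ + (¼)*4 = -½ + 1 = ½)
(-140 - 49)*d(13, -2 - (6 - 3)*3) = (-140 - 49)*(½) = -189*½ = -189/2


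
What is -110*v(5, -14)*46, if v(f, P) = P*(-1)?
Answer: -70840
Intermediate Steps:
v(f, P) = -P
-110*v(5, -14)*46 = -(-110)*(-14)*46 = -110*14*46 = -1540*46 = -70840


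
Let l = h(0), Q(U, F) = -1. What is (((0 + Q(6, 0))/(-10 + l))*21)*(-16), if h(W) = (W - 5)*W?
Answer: -168/5 ≈ -33.600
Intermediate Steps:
h(W) = W*(-5 + W) (h(W) = (-5 + W)*W = W*(-5 + W))
l = 0 (l = 0*(-5 + 0) = 0*(-5) = 0)
(((0 + Q(6, 0))/(-10 + l))*21)*(-16) = (((0 - 1)/(-10 + 0))*21)*(-16) = (-1/(-10)*21)*(-16) = (-1*(-⅒)*21)*(-16) = ((⅒)*21)*(-16) = (21/10)*(-16) = -168/5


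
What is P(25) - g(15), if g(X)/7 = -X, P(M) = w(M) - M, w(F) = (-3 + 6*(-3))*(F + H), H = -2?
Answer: -403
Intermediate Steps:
w(F) = 42 - 21*F (w(F) = (-3 + 6*(-3))*(F - 2) = (-3 - 18)*(-2 + F) = -21*(-2 + F) = 42 - 21*F)
P(M) = 42 - 22*M (P(M) = (42 - 21*M) - M = 42 - 22*M)
g(X) = -7*X (g(X) = 7*(-X) = -7*X)
P(25) - g(15) = (42 - 22*25) - (-7)*15 = (42 - 550) - 1*(-105) = -508 + 105 = -403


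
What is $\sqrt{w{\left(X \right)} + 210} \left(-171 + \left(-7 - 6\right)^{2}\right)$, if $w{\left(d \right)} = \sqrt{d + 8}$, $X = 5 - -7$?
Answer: $- 2 \sqrt{210 + 2 \sqrt{5}} \approx -29.29$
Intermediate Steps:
$X = 12$ ($X = 5 + 7 = 12$)
$w{\left(d \right)} = \sqrt{8 + d}$
$\sqrt{w{\left(X \right)} + 210} \left(-171 + \left(-7 - 6\right)^{2}\right) = \sqrt{\sqrt{8 + 12} + 210} \left(-171 + \left(-7 - 6\right)^{2}\right) = \sqrt{\sqrt{20} + 210} \left(-171 + \left(-13\right)^{2}\right) = \sqrt{2 \sqrt{5} + 210} \left(-171 + 169\right) = \sqrt{210 + 2 \sqrt{5}} \left(-2\right) = - 2 \sqrt{210 + 2 \sqrt{5}}$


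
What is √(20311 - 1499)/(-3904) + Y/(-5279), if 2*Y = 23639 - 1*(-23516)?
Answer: -47155/10558 - √4703/1952 ≈ -4.5014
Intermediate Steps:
Y = 47155/2 (Y = (23639 - 1*(-23516))/2 = (23639 + 23516)/2 = (½)*47155 = 47155/2 ≈ 23578.)
√(20311 - 1499)/(-3904) + Y/(-5279) = √(20311 - 1499)/(-3904) + (47155/2)/(-5279) = √18812*(-1/3904) + (47155/2)*(-1/5279) = (2*√4703)*(-1/3904) - 47155/10558 = -√4703/1952 - 47155/10558 = -47155/10558 - √4703/1952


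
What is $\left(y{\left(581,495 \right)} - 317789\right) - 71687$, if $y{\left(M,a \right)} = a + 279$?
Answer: $-388702$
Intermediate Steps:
$y{\left(M,a \right)} = 279 + a$
$\left(y{\left(581,495 \right)} - 317789\right) - 71687 = \left(\left(279 + 495\right) - 317789\right) - 71687 = \left(774 - 317789\right) - 71687 = -317015 - 71687 = -388702$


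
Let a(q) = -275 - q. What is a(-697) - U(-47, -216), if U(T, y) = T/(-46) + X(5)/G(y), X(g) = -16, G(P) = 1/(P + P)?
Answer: -298587/46 ≈ -6491.0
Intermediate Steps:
G(P) = 1/(2*P)
U(T, y) = -32*y - T/46 (U(T, y) = T/(-46) - 16*2*y = T*(-1/46) - 32*y = -T/46 - 32*y = -32*y - T/46)
a(-697) - U(-47, -216) = (-275 - 1*(-697)) - (-32*(-216) - 1/46*(-47)) = (-275 + 697) - (6912 + 47/46) = 422 - 1*317999/46 = 422 - 317999/46 = -298587/46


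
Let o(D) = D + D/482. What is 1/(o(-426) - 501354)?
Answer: -241/120929193 ≈ -1.9929e-6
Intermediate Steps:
o(D) = 483*D/482 (o(D) = D + D*(1/482) = D + D/482 = 483*D/482)
1/(o(-426) - 501354) = 1/((483/482)*(-426) - 501354) = 1/(-102879/241 - 501354) = 1/(-120929193/241) = -241/120929193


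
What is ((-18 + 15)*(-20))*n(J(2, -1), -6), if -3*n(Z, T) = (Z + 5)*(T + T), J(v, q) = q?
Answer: 960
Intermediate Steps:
n(Z, T) = -2*T*(5 + Z)/3 (n(Z, T) = -(Z + 5)*(T + T)/3 = -(5 + Z)*2*T/3 = -2*T*(5 + Z)/3)
((-18 + 15)*(-20))*n(J(2, -1), -6) = ((-18 + 15)*(-20))*(-⅔*(-6)*(5 - 1)) = (-3*(-20))*(-⅔*(-6)*4) = 60*16 = 960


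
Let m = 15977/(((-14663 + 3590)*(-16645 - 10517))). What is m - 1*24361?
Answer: -7326931910209/300764826 ≈ -24361.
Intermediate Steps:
m = 15977/300764826 (m = 15977/((-11073*(-27162))) = 15977/300764826 ≈ 5.3121e-5)
m - 1*24361 = 15977/300764826 - 1*24361 = 15977/300764826 - 24361 = -7326931910209/300764826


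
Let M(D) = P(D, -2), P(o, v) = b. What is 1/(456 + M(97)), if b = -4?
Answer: 1/452 ≈ 0.0022124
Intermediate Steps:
P(o, v) = -4
M(D) = -4
1/(456 + M(97)) = 1/(456 - 4) = 1/452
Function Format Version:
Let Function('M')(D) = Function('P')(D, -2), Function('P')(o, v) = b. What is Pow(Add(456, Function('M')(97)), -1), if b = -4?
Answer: Rational(1, 452) ≈ 0.0022124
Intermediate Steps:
Function('P')(o, v) = -4
Function('M')(D) = -4
Pow(Add(456, Function('M')(97)), -1) = Pow(Add(456, -4), -1) = Pow(452, -1) = Rational(1, 452)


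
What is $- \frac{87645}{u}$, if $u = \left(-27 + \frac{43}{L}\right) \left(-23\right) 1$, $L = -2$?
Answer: $- \frac{175290}{2231} \approx -78.57$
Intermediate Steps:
$u = \frac{2231}{2}$ ($u = \left(-27 + \frac{43}{-2}\right) \left(-23\right) 1 = \left(-27 + 43 \left(- \frac{1}{2}\right)\right) \left(-23\right) 1 = \left(-27 - \frac{43}{2}\right) \left(-23\right) 1 = \left(- \frac{97}{2}\right) \left(-23\right) 1 = \frac{2231}{2} \cdot 1 = \frac{2231}{2} \approx 1115.5$)
$- \frac{87645}{u} = - \frac{87645}{\frac{2231}{2}} = \left(-87645\right) \frac{2}{2231} = - \frac{175290}{2231}$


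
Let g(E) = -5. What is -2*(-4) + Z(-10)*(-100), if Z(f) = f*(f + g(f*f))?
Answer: -14992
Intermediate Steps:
Z(f) = f*(-5 + f) (Z(f) = f*(f - 5) = f*(-5 + f))
-2*(-4) + Z(-10)*(-100) = -2*(-4) - 10*(-5 - 10)*(-100) = 8 - 10*(-15)*(-100) = 8 + 150*(-100) = 8 - 15000 = -14992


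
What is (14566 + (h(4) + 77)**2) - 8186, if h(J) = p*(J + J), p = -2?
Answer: 10101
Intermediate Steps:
h(J) = -4*J (h(J) = -2*(J + J) = -4*J)
(14566 + (h(4) + 77)**2) - 8186 = (14566 + (-4*4 + 77)**2) - 8186 = (14566 + (-16 + 77)**2) - 8186 = (14566 + 61**2) - 8186 = (14566 + 3721) - 8186 = 18287 - 8186 = 10101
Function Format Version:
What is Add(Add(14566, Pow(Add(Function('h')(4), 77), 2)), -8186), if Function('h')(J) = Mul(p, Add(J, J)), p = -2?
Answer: 10101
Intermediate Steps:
Function('h')(J) = Mul(-4, J) (Function('h')(J) = Mul(-2, Add(J, J)) = Mul(-2, Mul(2, J)) = Mul(-4, J))
Add(Add(14566, Pow(Add(Function('h')(4), 77), 2)), -8186) = Add(Add(14566, Pow(Add(Mul(-4, 4), 77), 2)), -8186) = Add(Add(14566, Pow(Add(-16, 77), 2)), -8186) = Add(Add(14566, Pow(61, 2)), -8186) = Add(Add(14566, 3721), -8186) = Add(18287, -8186) = 10101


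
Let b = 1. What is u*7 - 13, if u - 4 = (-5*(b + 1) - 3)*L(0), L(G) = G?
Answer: 15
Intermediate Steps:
u = 4 (u = 4 + (-5*(1 + 1) - 3)*0 = 4 + (-5*2 - 3)*0 = 4 + (-10 - 3)*0 = 4 - 13*0 = 4 + 0 = 4)
u*7 - 13 = 4*7 - 13 = 28 - 13 = 15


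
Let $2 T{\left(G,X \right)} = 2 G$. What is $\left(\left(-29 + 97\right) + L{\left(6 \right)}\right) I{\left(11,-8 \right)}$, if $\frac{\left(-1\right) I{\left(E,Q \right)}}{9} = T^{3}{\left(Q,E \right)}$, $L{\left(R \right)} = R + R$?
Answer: $368640$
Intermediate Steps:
$L{\left(R \right)} = 2 R$
$T{\left(G,X \right)} = G$ ($T{\left(G,X \right)} = \frac{2 G}{2} = G$)
$I{\left(E,Q \right)} = - 9 Q^{3}$
$\left(\left(-29 + 97\right) + L{\left(6 \right)}\right) I{\left(11,-8 \right)} = \left(\left(-29 + 97\right) + 2 \cdot 6\right) \left(- 9 \left(-8\right)^{3}\right) = \left(68 + 12\right) \left(\left(-9\right) \left(-512\right)\right) = 80 \cdot 4608 = 368640$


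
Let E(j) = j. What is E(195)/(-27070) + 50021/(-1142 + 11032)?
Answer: 67606996/13386115 ≈ 5.0505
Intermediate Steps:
E(195)/(-27070) + 50021/(-1142 + 11032) = 195/(-27070) + 50021/(-1142 + 11032) = 195*(-1/27070) + 50021/9890 = -39/5414 + 50021*(1/9890) = -39/5414 + 50021/9890 = 67606996/13386115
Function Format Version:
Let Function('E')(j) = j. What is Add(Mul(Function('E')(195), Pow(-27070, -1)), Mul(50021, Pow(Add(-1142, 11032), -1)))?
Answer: Rational(67606996, 13386115) ≈ 5.0505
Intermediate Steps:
Add(Mul(Function('E')(195), Pow(-27070, -1)), Mul(50021, Pow(Add(-1142, 11032), -1))) = Add(Mul(195, Pow(-27070, -1)), Mul(50021, Pow(Add(-1142, 11032), -1))) = Add(Mul(195, Rational(-1, 27070)), Mul(50021, Pow(9890, -1))) = Add(Rational(-39, 5414), Mul(50021, Rational(1, 9890))) = Add(Rational(-39, 5414), Rational(50021, 9890)) = Rational(67606996, 13386115)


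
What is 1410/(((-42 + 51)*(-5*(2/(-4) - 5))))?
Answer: 188/33 ≈ 5.6970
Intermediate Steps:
1410/(((-42 + 51)*(-5*(2/(-4) - 5)))) = 1410/((9*(-5*(2*(-¼) - 5)))) = 1410/((9*(-5*(-½ - 5)))) = 1410/((9*(-5*(-11/2)))) = 1410/((9*(55/2))) = 1410/(495/2) = 1410*(2/495) = 188/33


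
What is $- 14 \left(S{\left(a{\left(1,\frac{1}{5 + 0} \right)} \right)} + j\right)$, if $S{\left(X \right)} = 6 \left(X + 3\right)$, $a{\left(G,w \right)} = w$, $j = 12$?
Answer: $- \frac{2184}{5} \approx -436.8$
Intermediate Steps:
$S{\left(X \right)} = 18 + 6 X$ ($S{\left(X \right)} = 6 \left(3 + X\right) = 18 + 6 X$)
$- 14 \left(S{\left(a{\left(1,\frac{1}{5 + 0} \right)} \right)} + j\right) = - 14 \left(\left(18 + \frac{6}{5 + 0}\right) + 12\right) = - 14 \left(\left(18 + \frac{6}{5}\right) + 12\right) = - 14 \left(\frac{96}{5} + 12\right) = \left(-14\right) \frac{156}{5} = - \frac{2184}{5}$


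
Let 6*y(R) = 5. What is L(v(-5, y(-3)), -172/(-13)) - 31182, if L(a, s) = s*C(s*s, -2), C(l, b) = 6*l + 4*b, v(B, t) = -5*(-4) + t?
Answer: -38208710/2197 ≈ -17391.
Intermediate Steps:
y(R) = ⅚ (y(R) = (⅙)*5 = ⅚)
v(B, t) = 20 + t
C(l, b) = 4*b + 6*l
L(a, s) = s*(-8 + 6*s²) (L(a, s) = s*(4*(-2) + 6*(s*s)) = s*(-8 + 6*s²))
L(v(-5, y(-3)), -172/(-13)) - 31182 = (-(-1376)/(-13) + 6*(-172/(-13))³) - 31182 = (-(-1376)*(-1)/13 + 6*(-172*(-1/13))³) - 31182 = (-8*172/13 + 6*(172/13)³) - 31182 = (-1376/13 + 6*(5088448/2197)) - 31182 = (-1376/13 + 30530688/2197) - 31182 = 30298144/2197 - 31182 = -38208710/2197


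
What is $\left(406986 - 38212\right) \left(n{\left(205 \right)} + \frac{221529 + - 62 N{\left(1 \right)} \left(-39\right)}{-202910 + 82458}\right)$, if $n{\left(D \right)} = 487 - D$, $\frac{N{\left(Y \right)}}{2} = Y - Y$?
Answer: $\frac{6222311716845}{60226} \approx 1.0332 \cdot 10^{8}$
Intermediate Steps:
$N{\left(Y \right)} = 0$ ($N{\left(Y \right)} = 2 \left(Y - Y\right) = 2 \cdot 0 = 0$)
$\left(406986 - 38212\right) \left(n{\left(205 \right)} + \frac{221529 + - 62 N{\left(1 \right)} \left(-39\right)}{-202910 + 82458}\right) = \left(406986 - 38212\right) \left(\left(487 - 205\right) + \frac{221529 + \left(-62\right) 0 \left(-39\right)}{-202910 + 82458}\right) = 368774 \left(\left(487 - 205\right) + \frac{221529 + 0 \left(-39\right)}{-120452}\right) = 368774 \left(282 + \left(221529 + 0\right) \left(- \frac{1}{120452}\right)\right) = 368774 \left(282 + 221529 \left(- \frac{1}{120452}\right)\right) = 368774 \left(282 - \frac{221529}{120452}\right) = 368774 \cdot \frac{33745935}{120452} = \frac{6222311716845}{60226}$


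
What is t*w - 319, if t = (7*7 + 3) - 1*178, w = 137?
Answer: -17581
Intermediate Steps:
t = -126 (t = (49 + 3) - 178 = 52 - 178 = -126)
t*w - 319 = -126*137 - 319 = -17262 - 319 = -17581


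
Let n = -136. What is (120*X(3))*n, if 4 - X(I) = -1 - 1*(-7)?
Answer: 32640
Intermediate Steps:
X(I) = -2 (X(I) = 4 - (-1 - 1*(-7)) = 4 - (-1 + 7) = 4 - 1*6 = 4 - 6 = -2)
(120*X(3))*n = (120*(-2))*(-136) = -240*(-136) = 32640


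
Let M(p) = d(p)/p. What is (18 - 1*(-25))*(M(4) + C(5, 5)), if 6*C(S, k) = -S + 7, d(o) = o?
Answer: 172/3 ≈ 57.333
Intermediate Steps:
M(p) = 1 (M(p) = p/p = 1)
C(S, k) = 7/6 - S/6 (C(S, k) = (-S + 7)/6 = (7 - S)/6 = 7/6 - S/6)
(18 - 1*(-25))*(M(4) + C(5, 5)) = (18 - 1*(-25))*(1 + (7/6 - ⅙*5)) = (18 + 25)*(1 + (7/6 - ⅚)) = 43*(1 + ⅓) = 43*(4/3) = 172/3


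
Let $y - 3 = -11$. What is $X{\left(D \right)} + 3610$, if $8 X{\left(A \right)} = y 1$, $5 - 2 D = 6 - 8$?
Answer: $3609$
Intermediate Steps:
$y = -8$ ($y = 3 - 11 = -8$)
$D = \frac{7}{2}$ ($D = \frac{5}{2} - \frac{6 - 8}{2} = \frac{5}{2} - -1 = \frac{5}{2} + 1 = \frac{7}{2} \approx 3.5$)
$X{\left(A \right)} = -1$ ($X{\left(A \right)} = \frac{\left(-8\right) 1}{8} = \frac{1}{8} \left(-8\right) = -1$)
$X{\left(D \right)} + 3610 = -1 + 3610 = 3609$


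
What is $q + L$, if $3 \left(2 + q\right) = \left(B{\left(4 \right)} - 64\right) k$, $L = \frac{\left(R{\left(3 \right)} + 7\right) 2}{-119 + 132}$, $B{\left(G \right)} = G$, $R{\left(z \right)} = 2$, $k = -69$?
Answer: $\frac{17932}{13} \approx 1379.4$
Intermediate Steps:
$L = \frac{18}{13}$ ($L = \frac{\left(2 + 7\right) 2}{-119 + 132} = \frac{9 \cdot 2}{13} = 18 \cdot \frac{1}{13} = \frac{18}{13} \approx 1.3846$)
$q = 1378$ ($q = -2 + \frac{\left(4 - 64\right) \left(-69\right)}{3} = -2 + \frac{\left(-60\right) \left(-69\right)}{3} = -2 + \frac{1}{3} \cdot 4140 = -2 + 1380 = 1378$)
$q + L = 1378 + \frac{18}{13} = \frac{17932}{13}$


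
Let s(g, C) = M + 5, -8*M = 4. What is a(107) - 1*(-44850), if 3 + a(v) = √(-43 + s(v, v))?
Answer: 44847 + I*√154/2 ≈ 44847.0 + 6.2048*I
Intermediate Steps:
M = -½ (M = -⅛*4 = -½ ≈ -0.50000)
s(g, C) = 9/2 (s(g, C) = -½ + 5 = 9/2)
a(v) = -3 + I*√154/2 (a(v) = -3 + √(-43 + 9/2) = -3 + √(-77/2) = -3 + I*√154/2)
a(107) - 1*(-44850) = (-3 + I*√154/2) - 1*(-44850) = (-3 + I*√154/2) + 44850 = 44847 + I*√154/2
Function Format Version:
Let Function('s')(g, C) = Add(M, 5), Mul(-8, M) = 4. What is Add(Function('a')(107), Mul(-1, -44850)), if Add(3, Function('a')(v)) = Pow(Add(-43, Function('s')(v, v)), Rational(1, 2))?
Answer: Add(44847, Mul(Rational(1, 2), I, Pow(154, Rational(1, 2)))) ≈ Add(44847., Mul(6.2048, I))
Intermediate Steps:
M = Rational(-1, 2) (M = Mul(Rational(-1, 8), 4) = Rational(-1, 2) ≈ -0.50000)
Function('s')(g, C) = Rational(9, 2) (Function('s')(g, C) = Add(Rational(-1, 2), 5) = Rational(9, 2))
Function('a')(v) = Add(-3, Mul(Rational(1, 2), I, Pow(154, Rational(1, 2)))) (Function('a')(v) = Add(-3, Pow(Add(-43, Rational(9, 2)), Rational(1, 2))) = Add(-3, Pow(Rational(-77, 2), Rational(1, 2))) = Add(-3, Mul(Rational(1, 2), I, Pow(154, Rational(1, 2)))))
Add(Function('a')(107), Mul(-1, -44850)) = Add(Add(-3, Mul(Rational(1, 2), I, Pow(154, Rational(1, 2)))), Mul(-1, -44850)) = Add(Add(-3, Mul(Rational(1, 2), I, Pow(154, Rational(1, 2)))), 44850) = Add(44847, Mul(Rational(1, 2), I, Pow(154, Rational(1, 2))))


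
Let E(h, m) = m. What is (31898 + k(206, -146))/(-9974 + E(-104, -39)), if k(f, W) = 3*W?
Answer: -31460/10013 ≈ -3.1419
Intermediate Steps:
(31898 + k(206, -146))/(-9974 + E(-104, -39)) = (31898 + 3*(-146))/(-9974 - 39) = (31898 - 438)/(-10013) = 31460*(-1/10013) = -31460/10013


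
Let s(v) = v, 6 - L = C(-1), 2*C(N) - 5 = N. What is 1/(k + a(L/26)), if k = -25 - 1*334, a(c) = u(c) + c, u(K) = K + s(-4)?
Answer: -13/4715 ≈ -0.0027572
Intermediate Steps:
C(N) = 5/2 + N/2
L = 4 (L = 6 - (5/2 + (½)*(-1)) = 6 - (5/2 - ½) = 6 - 1*2 = 6 - 2 = 4)
u(K) = -4 + K (u(K) = K - 4 = -4 + K)
a(c) = -4 + 2*c (a(c) = (-4 + c) + c = -4 + 2*c)
k = -359 (k = -25 - 334 = -359)
1/(k + a(L/26)) = 1/(-359 + (-4 + 2*(4/26))) = 1/(-359 + (-4 + 2*(4*(1/26)))) = 1/(-359 + (-4 + 2*(2/13))) = 1/(-359 + (-4 + 4/13)) = 1/(-359 - 48/13) = 1/(-4715/13) = -13/4715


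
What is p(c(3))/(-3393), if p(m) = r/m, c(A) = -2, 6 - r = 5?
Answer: 1/6786 ≈ 0.00014736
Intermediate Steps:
r = 1 (r = 6 - 1*5 = 6 - 5 = 1)
p(m) = 1/m
p(c(3))/(-3393) = 1/(-3393*(-2)) = -1/3393*(-½) = 1/6786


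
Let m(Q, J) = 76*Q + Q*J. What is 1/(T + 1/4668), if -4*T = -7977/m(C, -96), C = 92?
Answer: -8589120/9307319 ≈ -0.92284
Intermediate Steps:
m(Q, J) = 76*Q + J*Q
T = -7977/7360 (T = -(-7977)/(4*(92*(76 - 96))) = -(-7977)/(4*(92*(-20))) = -(-7977)/(4*(-1840)) = -(-7977)*(-1)/(4*1840) = -¼*7977/1840 = -7977/7360 ≈ -1.0838)
1/(T + 1/4668) = 1/(-7977/7360 + 1/4668) = 1/(-9307319/8589120) = -8589120/9307319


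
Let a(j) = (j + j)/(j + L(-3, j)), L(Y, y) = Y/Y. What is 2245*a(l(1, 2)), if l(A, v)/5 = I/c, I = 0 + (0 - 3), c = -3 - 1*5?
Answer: 67350/23 ≈ 2928.3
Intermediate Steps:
c = -8 (c = -3 - 5 = -8)
L(Y, y) = 1
I = -3 (I = 0 - 3 = -3)
l(A, v) = 15/8 (l(A, v) = 5*(-3/(-8)) = 5*(-3*(-⅛)) = 5*(3/8) = 15/8)
a(j) = 2*j/(1 + j) (a(j) = (j + j)/(j + 1) = (2*j)/(1 + j) = 2*j/(1 + j))
2245*a(l(1, 2)) = 2245*(2*(15/8)/(1 + 15/8)) = 2245*(2*(15/8)/(23/8)) = 2245*(2*(15/8)*(8/23)) = 2245*(30/23) = 67350/23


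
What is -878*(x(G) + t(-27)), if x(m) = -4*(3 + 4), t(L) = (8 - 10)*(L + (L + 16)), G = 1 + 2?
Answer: -42144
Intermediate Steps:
G = 3
t(L) = -32 - 4*L (t(L) = -2*(L + (16 + L)) = -2*(16 + 2*L) = -32 - 4*L)
x(m) = -28 (x(m) = -4*7 = -28)
-878*(x(G) + t(-27)) = -878*(-28 + (-32 - 4*(-27))) = -878*(-28 + (-32 + 108)) = -878*(-28 + 76) = -878*48 = -42144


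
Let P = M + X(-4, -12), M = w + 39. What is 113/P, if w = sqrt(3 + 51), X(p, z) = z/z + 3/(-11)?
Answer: 543191/184435 - 41019*sqrt(6)/184435 ≈ 2.4004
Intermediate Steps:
X(p, z) = 8/11 (X(p, z) = 1 + 3*(-1/11) = 1 - 3/11 = 8/11)
w = 3*sqrt(6) (w = sqrt(54) = 3*sqrt(6) ≈ 7.3485)
M = 39 + 3*sqrt(6) (M = 3*sqrt(6) + 39 = 39 + 3*sqrt(6) ≈ 46.348)
P = 437/11 + 3*sqrt(6) (P = (39 + 3*sqrt(6)) + 8/11 = 437/11 + 3*sqrt(6) ≈ 47.076)
113/P = 113/(437/11 + 3*sqrt(6))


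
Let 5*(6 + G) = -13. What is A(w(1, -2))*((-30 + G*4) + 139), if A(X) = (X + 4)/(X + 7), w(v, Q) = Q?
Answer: 746/25 ≈ 29.840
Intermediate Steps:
G = -43/5 (G = -6 + (⅕)*(-13) = -6 - 13/5 = -43/5 ≈ -8.6000)
A(X) = (4 + X)/(7 + X)
A(w(1, -2))*((-30 + G*4) + 139) = ((4 - 2)/(7 - 2))*((-30 - 43/5*4) + 139) = (2/5)*((-30 - 172/5) + 139) = ((⅕)*2)*(-322/5 + 139) = (⅖)*(373/5) = 746/25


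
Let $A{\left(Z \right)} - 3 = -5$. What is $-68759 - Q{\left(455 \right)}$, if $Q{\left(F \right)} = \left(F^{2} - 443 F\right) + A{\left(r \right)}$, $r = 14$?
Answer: $-74217$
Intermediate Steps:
$A{\left(Z \right)} = -2$ ($A{\left(Z \right)} = 3 - 5 = -2$)
$Q{\left(F \right)} = -2 + F^{2} - 443 F$ ($Q{\left(F \right)} = \left(F^{2} - 443 F\right) - 2 = -2 + F^{2} - 443 F$)
$-68759 - Q{\left(455 \right)} = -68759 - \left(-2 + 455^{2} - 201565\right) = -68759 - \left(-2 + 207025 - 201565\right) = -68759 - 5458 = -74217$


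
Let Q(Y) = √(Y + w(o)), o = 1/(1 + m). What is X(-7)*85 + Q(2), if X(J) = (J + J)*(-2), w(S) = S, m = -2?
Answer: 2381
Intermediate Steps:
o = -1 (o = 1/(1 - 2) = 1/(-1) = -1)
X(J) = -4*J (X(J) = (2*J)*(-2) = -4*J)
Q(Y) = √(-1 + Y) (Q(Y) = √(Y - 1) = √(-1 + Y))
X(-7)*85 + Q(2) = -4*(-7)*85 + √(-1 + 2) = 28*85 + √1 = 2380 + 1 = 2381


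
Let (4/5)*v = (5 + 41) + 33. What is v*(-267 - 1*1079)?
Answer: -265835/2 ≈ -1.3292e+5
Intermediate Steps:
v = 395/4 (v = 5*((5 + 41) + 33)/4 = 5*(46 + 33)/4 = (5/4)*79 = 395/4 ≈ 98.750)
v*(-267 - 1*1079) = 395*(-267 - 1*1079)/4 = 395*(-267 - 1079)/4 = (395/4)*(-1346) = -265835/2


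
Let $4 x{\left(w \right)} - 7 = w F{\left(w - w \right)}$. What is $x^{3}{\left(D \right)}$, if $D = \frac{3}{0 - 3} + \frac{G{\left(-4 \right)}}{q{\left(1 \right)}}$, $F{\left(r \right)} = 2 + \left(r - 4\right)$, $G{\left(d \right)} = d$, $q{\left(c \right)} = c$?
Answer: $\frac{4913}{64} \approx 76.766$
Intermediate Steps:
$F{\left(r \right)} = -2 + r$ ($F{\left(r \right)} = 2 + \left(-4 + r\right) = -2 + r$)
$D = -5$ ($D = \frac{3}{0 - 3} - \frac{4}{1} = \frac{3}{0 - 3} - 4 = \frac{3}{-3} - 4 = 3 \left(- \frac{1}{3}\right) - 4 = -1 - 4 = -5$)
$x{\left(w \right)} = \frac{7}{4} - \frac{w}{2}$ ($x{\left(w \right)} = \frac{7}{4} + \frac{w \left(-2 + \left(w - w\right)\right)}{4} = \frac{7}{4} + \frac{w \left(-2 + 0\right)}{4} = \frac{7}{4} + \frac{w \left(-2\right)}{4} = \frac{7}{4} + \frac{\left(-2\right) w}{4} = \frac{7}{4} - \frac{w}{2}$)
$x^{3}{\left(D \right)} = \left(\frac{7}{4} - - \frac{5}{2}\right)^{3} = \left(\frac{7}{4} + \frac{5}{2}\right)^{3} = \left(\frac{17}{4}\right)^{3} = \frac{4913}{64}$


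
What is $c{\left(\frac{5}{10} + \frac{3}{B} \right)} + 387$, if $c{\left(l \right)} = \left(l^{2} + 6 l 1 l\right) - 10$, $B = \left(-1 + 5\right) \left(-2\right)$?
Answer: $\frac{24135}{64} \approx 377.11$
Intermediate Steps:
$B = -8$ ($B = 4 \left(-2\right) = -8$)
$c{\left(l \right)} = -10 + 7 l^{2}$ ($c{\left(l \right)} = \left(l^{2} + 6 l l\right) - 10 = \left(l^{2} + 6 l^{2}\right) - 10 = 7 l^{2} - 10 = -10 + 7 l^{2}$)
$c{\left(\frac{5}{10} + \frac{3}{B} \right)} + 387 = \left(-10 + 7 \left(\frac{5}{10} + \frac{3}{-8}\right)^{2}\right) + 387 = \left(-10 + 7 \left(5 \cdot \frac{1}{10} + 3 \left(- \frac{1}{8}\right)\right)^{2}\right) + 387 = \left(-10 + 7 \left(\frac{1}{2} - \frac{3}{8}\right)^{2}\right) + 387 = \left(-10 + \frac{7}{64}\right) + 387 = - \frac{633}{64} + 387 = \frac{24135}{64}$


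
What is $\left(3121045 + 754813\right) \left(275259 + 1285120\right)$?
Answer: $6047807430182$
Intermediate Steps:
$\left(3121045 + 754813\right) \left(275259 + 1285120\right) = 3875858 \cdot 1560379 = 6047807430182$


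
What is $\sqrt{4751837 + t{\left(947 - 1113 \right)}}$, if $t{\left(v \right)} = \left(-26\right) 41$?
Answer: $\sqrt{4750771} \approx 2179.6$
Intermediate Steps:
$t{\left(v \right)} = -1066$
$\sqrt{4751837 + t{\left(947 - 1113 \right)}} = \sqrt{4751837 - 1066} = \sqrt{4750771}$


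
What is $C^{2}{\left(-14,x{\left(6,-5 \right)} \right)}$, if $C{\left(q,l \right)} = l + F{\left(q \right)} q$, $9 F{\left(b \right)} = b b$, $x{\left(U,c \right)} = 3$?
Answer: $\frac{7382089}{81} \approx 91137.0$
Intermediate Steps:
$F{\left(b \right)} = \frac{b^{2}}{9}$ ($F{\left(b \right)} = \frac{b b}{9} = \frac{b^{2}}{9}$)
$C{\left(q,l \right)} = l + \frac{q^{3}}{9}$ ($C{\left(q,l \right)} = l + \frac{q^{2}}{9} q = l + \frac{q^{3}}{9}$)
$C^{2}{\left(-14,x{\left(6,-5 \right)} \right)} = \left(3 + \frac{\left(-14\right)^{3}}{9}\right)^{2} = \left(3 + \frac{1}{9} \left(-2744\right)\right)^{2} = \left(3 - \frac{2744}{9}\right)^{2} = \left(- \frac{2717}{9}\right)^{2} = \frac{7382089}{81}$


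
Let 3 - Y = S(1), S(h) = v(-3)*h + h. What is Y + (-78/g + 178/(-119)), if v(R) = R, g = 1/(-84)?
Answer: 780105/119 ≈ 6555.5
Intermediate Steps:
g = -1/84 ≈ -0.011905
S(h) = -2*h (S(h) = -3*h + h = -2*h)
Y = 5 (Y = 3 - (-2) = 3 - 1*(-2) = 3 + 2 = 5)
Y + (-78/g + 178/(-119)) = 5 + (-78/(-1/84) + 178/(-119)) = 5 + (-78*(-84) + 178*(-1/119)) = 5 + (6552 - 178/119) = 5 + 779510/119 = 780105/119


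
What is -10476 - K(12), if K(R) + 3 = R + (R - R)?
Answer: -10485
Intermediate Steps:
K(R) = -3 + R (K(R) = -3 + (R + (R - R)) = -3 + (R + 0) = -3 + R)
-10476 - K(12) = -10476 - (-3 + 12) = -10476 - 1*9 = -10476 - 9 = -10485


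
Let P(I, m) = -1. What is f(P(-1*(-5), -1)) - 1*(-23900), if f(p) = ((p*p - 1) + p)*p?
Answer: 23901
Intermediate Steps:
f(p) = p*(-1 + p + p²) (f(p) = ((p² - 1) + p)*p = ((-1 + p²) + p)*p = (-1 + p + p²)*p = p*(-1 + p + p²))
f(P(-1*(-5), -1)) - 1*(-23900) = -(-1 - 1 + (-1)²) - 1*(-23900) = -(-1 - 1 + 1) + 23900 = -1*(-1) + 23900 = 1 + 23900 = 23901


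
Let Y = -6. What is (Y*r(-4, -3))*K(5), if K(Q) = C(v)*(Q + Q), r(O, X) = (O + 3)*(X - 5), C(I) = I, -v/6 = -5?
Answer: -14400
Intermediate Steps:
v = 30 (v = -6*(-5) = 30)
r(O, X) = (-5 + X)*(3 + O) (r(O, X) = (3 + O)*(-5 + X) = (-5 + X)*(3 + O))
K(Q) = 60*Q (K(Q) = 30*(Q + Q) = 30*(2*Q) = 60*Q)
(Y*r(-4, -3))*K(5) = (-6*(-15 - 5*(-4) + 3*(-3) - 4*(-3)))*(60*5) = -6*(-15 + 20 - 9 + 12)*300 = -6*8*300 = -48*300 = -14400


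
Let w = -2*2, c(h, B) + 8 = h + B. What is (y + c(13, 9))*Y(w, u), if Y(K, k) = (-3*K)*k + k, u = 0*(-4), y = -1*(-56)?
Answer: 0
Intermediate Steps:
c(h, B) = -8 + B + h (c(h, B) = -8 + (h + B) = -8 + (B + h) = -8 + B + h)
w = -4
y = 56
u = 0
Y(K, k) = k - 3*K*k (Y(K, k) = -3*K*k + k = k - 3*K*k)
(y + c(13, 9))*Y(w, u) = (56 + (-8 + 9 + 13))*(0*(1 - 3*(-4))) = (56 + 14)*(0*(1 + 12)) = 70*(0*13) = 70*0 = 0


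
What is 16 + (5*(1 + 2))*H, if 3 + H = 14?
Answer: 181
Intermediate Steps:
H = 11 (H = -3 + 14 = 11)
16 + (5*(1 + 2))*H = 16 + (5*(1 + 2))*11 = 16 + (5*3)*11 = 16 + 15*11 = 16 + 165 = 181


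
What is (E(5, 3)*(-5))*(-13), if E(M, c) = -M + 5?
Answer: 0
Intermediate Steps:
E(M, c) = 5 - M
(E(5, 3)*(-5))*(-13) = ((5 - 1*5)*(-5))*(-13) = ((5 - 5)*(-5))*(-13) = (0*(-5))*(-13) = 0*(-13) = 0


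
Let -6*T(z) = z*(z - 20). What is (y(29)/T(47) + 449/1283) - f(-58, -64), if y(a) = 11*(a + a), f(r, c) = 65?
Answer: -36723266/542709 ≈ -67.667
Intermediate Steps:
y(a) = 22*a (y(a) = 11*(2*a) = 22*a)
T(z) = -z*(-20 + z)/6 (T(z) = -z*(z - 20)/6 = -z*(-20 + z)/6)
(y(29)/T(47) + 449/1283) - f(-58, -64) = ((22*29)/(((⅙)*47*(20 - 1*47))) + 449/1283) - 1*65 = (638/(((⅙)*47*(20 - 47))) + 449*(1/1283)) - 65 = (638/(((⅙)*47*(-27))) + 449/1283) - 65 = (638/(-423/2) + 449/1283) - 65 = (638*(-2/423) + 449/1283) - 65 = (-1276/423 + 449/1283) - 65 = -1447181/542709 - 65 = -36723266/542709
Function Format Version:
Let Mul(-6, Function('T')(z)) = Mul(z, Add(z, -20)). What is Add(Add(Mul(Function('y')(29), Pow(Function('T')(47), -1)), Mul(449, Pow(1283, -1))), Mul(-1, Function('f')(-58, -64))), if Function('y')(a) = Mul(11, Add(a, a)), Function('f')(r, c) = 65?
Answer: Rational(-36723266, 542709) ≈ -67.667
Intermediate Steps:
Function('y')(a) = Mul(22, a) (Function('y')(a) = Mul(11, Mul(2, a)) = Mul(22, a))
Function('T')(z) = Mul(Rational(-1, 6), z, Add(-20, z)) (Function('T')(z) = Mul(Rational(-1, 6), Mul(z, Add(z, -20))) = Mul(Rational(-1, 6), Mul(z, Add(-20, z))) = Mul(Rational(-1, 6), z, Add(-20, z)))
Add(Add(Mul(Function('y')(29), Pow(Function('T')(47), -1)), Mul(449, Pow(1283, -1))), Mul(-1, Function('f')(-58, -64))) = Add(Add(Mul(Mul(22, 29), Pow(Mul(Rational(1, 6), 47, Add(20, Mul(-1, 47))), -1)), Mul(449, Pow(1283, -1))), Mul(-1, 65)) = Add(Add(Mul(638, Pow(Mul(Rational(1, 6), 47, Add(20, -47)), -1)), Mul(449, Rational(1, 1283))), -65) = Add(Add(Mul(638, Pow(Mul(Rational(1, 6), 47, -27), -1)), Rational(449, 1283)), -65) = Add(Add(Mul(638, Pow(Rational(-423, 2), -1)), Rational(449, 1283)), -65) = Add(Add(Mul(638, Rational(-2, 423)), Rational(449, 1283)), -65) = Add(Add(Rational(-1276, 423), Rational(449, 1283)), -65) = Add(Rational(-1447181, 542709), -65) = Rational(-36723266, 542709)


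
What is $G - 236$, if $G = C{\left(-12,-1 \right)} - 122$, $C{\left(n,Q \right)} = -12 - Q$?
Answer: $-369$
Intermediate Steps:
$G = -133$ ($G = \left(-12 - -1\right) - 122 = \left(-12 + 1\right) - 122 = -11 - 122 = -133$)
$G - 236 = -133 - 236 = -369$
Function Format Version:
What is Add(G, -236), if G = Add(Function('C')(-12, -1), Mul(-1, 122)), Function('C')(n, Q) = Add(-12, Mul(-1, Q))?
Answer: -369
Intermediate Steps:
G = -133 (G = Add(Add(-12, Mul(-1, -1)), Mul(-1, 122)) = Add(Add(-12, 1), -122) = Add(-11, -122) = -133)
Add(G, -236) = Add(-133, -236) = -369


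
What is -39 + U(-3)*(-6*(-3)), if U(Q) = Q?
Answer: -93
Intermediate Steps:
-39 + U(-3)*(-6*(-3)) = -39 - (-18)*(-3) = -39 - 3*18 = -39 - 54 = -93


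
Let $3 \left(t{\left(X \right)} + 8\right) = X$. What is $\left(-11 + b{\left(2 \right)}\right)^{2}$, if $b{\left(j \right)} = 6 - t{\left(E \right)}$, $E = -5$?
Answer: $\frac{196}{9} \approx 21.778$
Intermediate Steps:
$t{\left(X \right)} = -8 + \frac{X}{3}$
$b{\left(j \right)} = \frac{47}{3}$ ($b{\left(j \right)} = 6 - \left(-8 + \frac{1}{3} \left(-5\right)\right) = 6 - \left(-8 - \frac{5}{3}\right) = 6 - - \frac{29}{3} = 6 + \frac{29}{3} = \frac{47}{3}$)
$\left(-11 + b{\left(2 \right)}\right)^{2} = \left(-11 + \frac{47}{3}\right)^{2} = \left(\frac{14}{3}\right)^{2} = \frac{196}{9}$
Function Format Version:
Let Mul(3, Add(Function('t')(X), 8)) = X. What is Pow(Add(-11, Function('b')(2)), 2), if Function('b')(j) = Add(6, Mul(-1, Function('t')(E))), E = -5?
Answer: Rational(196, 9) ≈ 21.778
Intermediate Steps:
Function('t')(X) = Add(-8, Mul(Rational(1, 3), X))
Function('b')(j) = Rational(47, 3) (Function('b')(j) = Add(6, Mul(-1, Add(-8, Mul(Rational(1, 3), -5)))) = Add(6, Mul(-1, Add(-8, Rational(-5, 3)))) = Add(6, Mul(-1, Rational(-29, 3))) = Add(6, Rational(29, 3)) = Rational(47, 3))
Pow(Add(-11, Function('b')(2)), 2) = Pow(Add(-11, Rational(47, 3)), 2) = Pow(Rational(14, 3), 2) = Rational(196, 9)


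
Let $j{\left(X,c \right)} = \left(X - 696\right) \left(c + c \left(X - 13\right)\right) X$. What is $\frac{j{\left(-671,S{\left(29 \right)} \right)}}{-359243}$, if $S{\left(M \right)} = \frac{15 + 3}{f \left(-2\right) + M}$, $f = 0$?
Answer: $\frac{11276757558}{10418047} \approx 1082.4$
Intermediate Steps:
$S{\left(M \right)} = \frac{18}{M}$ ($S{\left(M \right)} = \frac{15 + 3}{0 \left(-2\right) + M} = \frac{18}{0 + M} = \frac{18}{M}$)
$j{\left(X,c \right)} = X \left(-696 + X\right) \left(c + c \left(-13 + X\right)\right)$ ($j{\left(X,c \right)} = \left(-696 + X\right) \left(c + c \left(-13 + X\right)\right) X = X \left(-696 + X\right) \left(c + c \left(-13 + X\right)\right)$)
$\frac{j{\left(-671,S{\left(29 \right)} \right)}}{-359243} = \frac{\left(-671\right) \frac{18}{29} \left(8352 + \left(-671\right)^{2} - -475068\right)}{-359243} = - 671 \cdot 18 \cdot \frac{1}{29} \left(8352 + 450241 + 475068\right) \left(- \frac{1}{359243}\right) = \left(-671\right) \frac{18}{29} \cdot 933661 \left(- \frac{1}{359243}\right) = \left(- \frac{11276757558}{29}\right) \left(- \frac{1}{359243}\right) = \frac{11276757558}{10418047}$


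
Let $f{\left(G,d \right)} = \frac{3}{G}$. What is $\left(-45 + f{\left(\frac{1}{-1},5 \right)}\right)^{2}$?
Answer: $2304$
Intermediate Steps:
$\left(-45 + f{\left(\frac{1}{-1},5 \right)}\right)^{2} = \left(-45 + \frac{3}{\frac{1}{-1}}\right)^{2} = \left(-45 + \frac{3}{-1}\right)^{2} = \left(-45 + 3 \left(-1\right)\right)^{2} = \left(-45 - 3\right)^{2} = \left(-48\right)^{2} = 2304$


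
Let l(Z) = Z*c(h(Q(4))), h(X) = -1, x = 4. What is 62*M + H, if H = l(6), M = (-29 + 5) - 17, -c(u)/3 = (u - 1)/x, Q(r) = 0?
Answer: -2533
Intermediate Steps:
c(u) = ¾ - 3*u/4 (c(u) = -3*(u - 1)/4 = -3*(-1 + u)/4 = -3*(-¼ + u/4) = ¾ - 3*u/4)
l(Z) = 3*Z/2 (l(Z) = Z*(¾ - ¾*(-1)) = Z*(¾ + ¾) = Z*(3/2) = 3*Z/2)
M = -41 (M = -24 - 17 = -41)
H = 9 (H = (3/2)*6 = 9)
62*M + H = 62*(-41) + 9 = -2542 + 9 = -2533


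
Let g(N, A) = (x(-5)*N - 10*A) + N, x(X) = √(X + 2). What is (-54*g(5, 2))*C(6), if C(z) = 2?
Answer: 1620 - 540*I*√3 ≈ 1620.0 - 935.31*I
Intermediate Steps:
x(X) = √(2 + X)
g(N, A) = N - 10*A + I*N*√3 (g(N, A) = (√(2 - 5)*N - 10*A) + N = (√(-3)*N - 10*A) + N = ((I*√3)*N - 10*A) + N = (I*N*√3 - 10*A) + N = (-10*A + I*N*√3) + N = N - 10*A + I*N*√3)
(-54*g(5, 2))*C(6) = -54*(5 - 10*2 + I*5*√3)*2 = -54*(5 - 20 + 5*I*√3)*2 = -54*(-15 + 5*I*√3)*2 = (810 - 270*I*√3)*2 = 1620 - 540*I*√3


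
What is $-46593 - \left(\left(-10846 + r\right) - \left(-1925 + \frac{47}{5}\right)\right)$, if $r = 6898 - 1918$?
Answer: $- \frac{213213}{5} \approx -42643.0$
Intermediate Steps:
$r = 4980$ ($r = 6898 - 1918 = 4980$)
$-46593 - \left(\left(-10846 + r\right) - \left(-1925 + \frac{47}{5}\right)\right) = -46593 - \left(\left(-10846 + 4980\right) - \left(-1925 + \frac{47}{5}\right)\right) = -46593 - \left(-5866 + \left(\left(-47\right) \frac{1}{5} + 1925\right)\right) = -46593 - \left(-5866 + \left(- \frac{47}{5} + 1925\right)\right) = -46593 - \left(-5866 + \frac{9578}{5}\right) = -46593 - - \frac{19752}{5} = -46593 + \frac{19752}{5} = - \frac{213213}{5}$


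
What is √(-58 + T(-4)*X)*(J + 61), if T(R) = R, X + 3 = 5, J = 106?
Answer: 167*I*√66 ≈ 1356.7*I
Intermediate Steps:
X = 2 (X = -3 + 5 = 2)
√(-58 + T(-4)*X)*(J + 61) = √(-58 - 4*2)*(106 + 61) = √(-58 - 8)*167 = √(-66)*167 = (I*√66)*167 = 167*I*√66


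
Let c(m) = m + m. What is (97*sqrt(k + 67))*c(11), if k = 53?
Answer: 4268*sqrt(30) ≈ 23377.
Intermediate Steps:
c(m) = 2*m
(97*sqrt(k + 67))*c(11) = (97*sqrt(53 + 67))*(2*11) = (97*sqrt(120))*22 = (97*(2*sqrt(30)))*22 = (194*sqrt(30))*22 = 4268*sqrt(30)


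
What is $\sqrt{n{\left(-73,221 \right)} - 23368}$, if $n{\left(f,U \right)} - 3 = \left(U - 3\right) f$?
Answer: $i \sqrt{39279} \approx 198.19 i$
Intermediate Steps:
$n{\left(f,U \right)} = 3 + f \left(-3 + U\right)$ ($n{\left(f,U \right)} = 3 + \left(U - 3\right) f = 3 + \left(-3 + U\right) f = 3 + f \left(-3 + U\right)$)
$\sqrt{n{\left(-73,221 \right)} - 23368} = \sqrt{\left(3 - -219 + 221 \left(-73\right)\right) - 23368} = \sqrt{\left(3 + 219 - 16133\right) - 23368} = \sqrt{-15911 - 23368} = \sqrt{-39279} = i \sqrt{39279}$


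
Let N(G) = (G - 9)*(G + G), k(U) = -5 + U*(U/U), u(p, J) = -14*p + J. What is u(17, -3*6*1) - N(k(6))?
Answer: -240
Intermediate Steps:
u(p, J) = J - 14*p
k(U) = -5 + U (k(U) = -5 + U*1 = -5 + U)
N(G) = 2*G*(-9 + G) (N(G) = (-9 + G)*(2*G) = 2*G*(-9 + G))
u(17, -3*6*1) - N(k(6)) = (-3*6*1 - 14*17) - 2*(-5 + 6)*(-9 + (-5 + 6)) = (-18*1 - 238) - 2*(-9 + 1) = (-18 - 238) - 2*(-8) = -256 - 1*(-16) = -256 + 16 = -240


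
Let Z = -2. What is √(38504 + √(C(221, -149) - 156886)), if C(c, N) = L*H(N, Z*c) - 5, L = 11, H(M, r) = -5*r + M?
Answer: √(38504 + 2*I*√33555) ≈ 196.23 + 0.9335*I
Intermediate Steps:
H(M, r) = M - 5*r
C(c, N) = -5 + 11*N + 110*c (C(c, N) = 11*(N - (-10)*c) - 5 = 11*(N + 10*c) - 5 = (11*N + 110*c) - 5 = -5 + 11*N + 110*c)
√(38504 + √(C(221, -149) - 156886)) = √(38504 + √((-5 + 11*(-149) + 110*221) - 156886)) = √(38504 + √((-5 - 1639 + 24310) - 156886)) = √(38504 + √(22666 - 156886)) = √(38504 + √(-134220)) = √(38504 + 2*I*√33555)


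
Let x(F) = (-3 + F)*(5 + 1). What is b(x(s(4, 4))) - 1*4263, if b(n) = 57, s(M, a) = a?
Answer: -4206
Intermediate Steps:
x(F) = -18 + 6*F (x(F) = (-3 + F)*6 = -18 + 6*F)
b(x(s(4, 4))) - 1*4263 = 57 - 1*4263 = 57 - 4263 = -4206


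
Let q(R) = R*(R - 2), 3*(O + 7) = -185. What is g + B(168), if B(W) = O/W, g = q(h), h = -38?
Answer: 382937/252 ≈ 1519.6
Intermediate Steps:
O = -206/3 (O = -7 + (⅓)*(-185) = -7 - 185/3 = -206/3 ≈ -68.667)
q(R) = R*(-2 + R)
g = 1520 (g = -38*(-2 - 38) = -38*(-40) = 1520)
B(W) = -206/(3*W)
g + B(168) = 1520 - 206/3/168 = 1520 - 206/3*1/168 = 1520 - 103/252 = 382937/252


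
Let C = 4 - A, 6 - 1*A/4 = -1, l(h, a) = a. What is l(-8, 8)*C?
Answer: -192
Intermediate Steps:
A = 28 (A = 24 - 4*(-1) = 24 + 4 = 28)
C = -24 (C = 4 - 1*28 = 4 - 28 = -24)
l(-8, 8)*C = 8*(-24) = -192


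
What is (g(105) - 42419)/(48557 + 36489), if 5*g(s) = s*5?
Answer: -21157/42523 ≈ -0.49754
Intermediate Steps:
g(s) = s (g(s) = (s*5)/5 = (5*s)/5 = s)
(g(105) - 42419)/(48557 + 36489) = (105 - 42419)/(48557 + 36489) = -42314/85046 = -42314*1/85046 = -21157/42523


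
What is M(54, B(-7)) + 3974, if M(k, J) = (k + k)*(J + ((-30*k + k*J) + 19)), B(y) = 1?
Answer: -162994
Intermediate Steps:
M(k, J) = 2*k*(19 + J - 30*k + J*k) (M(k, J) = (2*k)*(J + ((-30*k + J*k) + 19)) = (2*k)*(J + (19 - 30*k + J*k)) = (2*k)*(19 + J - 30*k + J*k) = 2*k*(19 + J - 30*k + J*k))
M(54, B(-7)) + 3974 = 2*54*(19 + 1 - 30*54 + 1*54) + 3974 = 2*54*(19 + 1 - 1620 + 54) + 3974 = 2*54*(-1546) + 3974 = -166968 + 3974 = -162994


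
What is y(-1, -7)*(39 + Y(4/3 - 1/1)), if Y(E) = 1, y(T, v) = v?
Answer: -280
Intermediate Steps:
y(-1, -7)*(39 + Y(4/3 - 1/1)) = -7*(39 + 1) = -7*40 = -280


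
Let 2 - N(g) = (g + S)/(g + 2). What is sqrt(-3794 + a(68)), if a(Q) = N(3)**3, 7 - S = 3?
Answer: I*sqrt(2371115)/25 ≈ 61.594*I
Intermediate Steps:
S = 4 (S = 7 - 1*3 = 7 - 3 = 4)
N(g) = 2 - (4 + g)/(2 + g) (N(g) = 2 - (g + 4)/(g + 2) = 2 - (4 + g)/(2 + g))
a(Q) = 27/125 (a(Q) = (3/(2 + 3))**3 = (3/5)**3 = 27/125)
sqrt(-3794 + a(68)) = sqrt(-3794 + 27/125) = sqrt(-474223/125) = I*sqrt(2371115)/25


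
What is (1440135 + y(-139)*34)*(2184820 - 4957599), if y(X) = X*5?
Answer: -3927655317395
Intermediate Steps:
y(X) = 5*X
(1440135 + y(-139)*34)*(2184820 - 4957599) = (1440135 + (5*(-139))*34)*(2184820 - 4957599) = (1440135 - 695*34)*(-2772779) = (1440135 - 23630)*(-2772779) = 1416505*(-2772779) = -3927655317395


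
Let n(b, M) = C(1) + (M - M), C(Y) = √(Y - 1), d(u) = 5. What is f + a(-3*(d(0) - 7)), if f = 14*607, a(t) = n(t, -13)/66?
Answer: 8498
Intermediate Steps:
C(Y) = √(-1 + Y)
n(b, M) = 0 (n(b, M) = √(-1 + 1) + (M - M) = √0 + 0 = 0 + 0 = 0)
a(t) = 0 (a(t) = 0/66 = 0*(1/66) = 0)
f = 8498
f + a(-3*(d(0) - 7)) = 8498 + 0 = 8498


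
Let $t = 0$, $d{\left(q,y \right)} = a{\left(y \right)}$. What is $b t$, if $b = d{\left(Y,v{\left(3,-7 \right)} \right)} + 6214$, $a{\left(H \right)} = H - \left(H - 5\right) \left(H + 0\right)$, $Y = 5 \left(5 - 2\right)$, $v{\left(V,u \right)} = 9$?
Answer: $0$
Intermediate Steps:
$Y = 15$ ($Y = 5 \cdot 3 = 15$)
$a{\left(H \right)} = H - H \left(-5 + H\right)$ ($a{\left(H \right)} = H - \left(-5 + H\right) H = H - H \left(-5 + H\right)$)
$d{\left(q,y \right)} = y \left(6 - y\right)$
$b = 6187$ ($b = 9 \left(6 - 9\right) + 6214 = 9 \left(-3\right) + 6214 = -27 + 6214 = 6187$)
$b t = 6187 \cdot 0 = 0$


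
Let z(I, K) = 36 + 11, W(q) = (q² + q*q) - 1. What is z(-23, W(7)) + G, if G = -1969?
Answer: -1922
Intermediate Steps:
W(q) = -1 + 2*q² (W(q) = (q² + q²) - 1 = 2*q² - 1 = -1 + 2*q²)
z(I, K) = 47
z(-23, W(7)) + G = 47 - 1969 = -1922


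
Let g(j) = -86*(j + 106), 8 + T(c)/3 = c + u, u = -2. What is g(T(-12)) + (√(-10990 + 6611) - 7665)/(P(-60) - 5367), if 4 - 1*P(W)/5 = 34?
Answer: -6323605/1839 - I*√4379/5517 ≈ -3438.6 - 0.011995*I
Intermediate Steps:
P(W) = -150 (P(W) = 20 - 5*34 = 20 - 170 = -150)
T(c) = -30 + 3*c (T(c) = -24 + 3*(c - 2) = -24 + 3*(-2 + c) = -24 + (-6 + 3*c) = -30 + 3*c)
g(j) = -9116 - 86*j (g(j) = -86*(106 + j) = -9116 - 86*j)
g(T(-12)) + (√(-10990 + 6611) - 7665)/(P(-60) - 5367) = (-9116 - 86*(-30 + 3*(-12))) + (√(-10990 + 6611) - 7665)/(-150 - 5367) = (-9116 - 86*(-30 - 36)) + (√(-4379) - 7665)/(-5517) = (-9116 - 86*(-66)) + (I*√4379 - 7665)*(-1/5517) = (-9116 + 5676) + (-7665 + I*√4379)*(-1/5517) = -3440 + (2555/1839 - I*√4379/5517) = -6323605/1839 - I*√4379/5517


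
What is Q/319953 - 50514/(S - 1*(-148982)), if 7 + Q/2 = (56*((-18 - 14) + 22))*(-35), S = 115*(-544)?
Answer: -2129262225/4608496361 ≈ -0.46203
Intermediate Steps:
S = -62560
Q = 39186 (Q = -14 + 2*((56*((-18 - 14) + 22))*(-35)) = -14 + 2*((56*(-32 + 22))*(-35)) = -14 + 2*((56*(-10))*(-35)) = -14 + 2*(-560*(-35)) = -14 + 2*19600 = -14 + 39200 = 39186)
Q/319953 - 50514/(S - 1*(-148982)) = 39186/319953 - 50514/(-62560 - 1*(-148982)) = 39186*(1/319953) - 50514/(-62560 + 148982) = 13062/106651 - 50514/86422 = 13062/106651 - 50514*1/86422 = 13062/106651 - 25257/43211 = -2129262225/4608496361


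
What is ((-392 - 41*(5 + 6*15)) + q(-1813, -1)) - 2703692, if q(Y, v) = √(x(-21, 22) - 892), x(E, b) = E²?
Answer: -2707979 + I*√451 ≈ -2.708e+6 + 21.237*I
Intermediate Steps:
q(Y, v) = I*√451 (q(Y, v) = √((-21)² - 892) = √(441 - 892) = √(-451) = I*√451)
((-392 - 41*(5 + 6*15)) + q(-1813, -1)) - 2703692 = ((-392 - 41*(5 + 6*15)) + I*√451) - 2703692 = ((-392 - 41*(5 + 90)) + I*√451) - 2703692 = ((-392 - 41*95) + I*√451) - 2703692 = ((-392 - 3895) + I*√451) - 2703692 = (-4287 + I*√451) - 2703692 = -2707979 + I*√451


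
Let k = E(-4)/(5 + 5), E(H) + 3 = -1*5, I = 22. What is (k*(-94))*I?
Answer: 8272/5 ≈ 1654.4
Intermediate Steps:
E(H) = -8 (E(H) = -3 - 1*5 = -3 - 5 = -8)
k = -⅘ (k = -8/(5 + 5) = -8/10 = (⅒)*(-8) = -⅘ ≈ -0.80000)
(k*(-94))*I = -⅘*(-94)*22 = (376/5)*22 = 8272/5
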